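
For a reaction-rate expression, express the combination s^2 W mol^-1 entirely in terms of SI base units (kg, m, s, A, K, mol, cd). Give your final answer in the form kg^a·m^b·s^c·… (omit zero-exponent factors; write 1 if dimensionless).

W = J/s (power = energy per time),
    = kg·m²·s⁻³.
Combining: s²·W·mol⁻¹ = s² · (kg·m²·s⁻³) · mol⁻¹ = kg·m²·s⁻¹·mol⁻¹.

kg·m²·s⁻¹·mol⁻¹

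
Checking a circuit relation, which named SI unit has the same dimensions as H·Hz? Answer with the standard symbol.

Ω

H = Wb/A (inductance = flux per current),
    = kg·m²·s⁻²·A⁻².
Hz = 1/s = s⁻¹ (frequency is cycles per second).
Combining: H·Hz = (kg·m²·s⁻²·A⁻²) · s⁻¹ = kg·m²·s⁻³·A⁻².
kg·m²·s⁻³·A⁻² is the base-SI form of the ohm.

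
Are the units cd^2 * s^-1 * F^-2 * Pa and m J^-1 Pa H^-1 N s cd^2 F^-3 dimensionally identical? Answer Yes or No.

Yes

Left side:
  F = C/V (capacitance = charge per voltage),
      = A·s/(kg·m²·s⁻³·A⁻¹) (substituting C and V),
      = kg⁻¹·m⁻²·s⁴·A².
  So F⁻² = kg²·m⁴·s⁻⁸·A⁻⁴.
  Pa = N/m² (pressure = force per area),
      = kg·m⁻¹·s⁻².
  Combining: cd²·s⁻¹·F⁻²·Pa = cd² · s⁻¹ · (kg²·m⁴·s⁻⁸·A⁻⁴) · (kg·m⁻¹·s⁻²) = kg³·m³·s⁻¹¹·A⁻⁴·cd².
Right side:
  J = N·m (work = force × distance),
      = kg·m²·s⁻².
  So J⁻¹ = kg⁻¹·m⁻²·s².
  Pa = N/m² (pressure = force per area),
      = kg·m⁻¹·s⁻².
  H = Wb/A (inductance = flux per current),
      = kg·m²·s⁻²·A⁻².
  So H⁻¹ = kg⁻¹·m⁻²·s²·A².
  N = kg·m/s² = kg·m·s⁻² (force = mass × acceleration).
  F = C/V (capacitance = charge per voltage),
      = A·s/(kg·m²·s⁻³·A⁻¹) (substituting C and V),
      = kg⁻¹·m⁻²·s⁴·A².
  So F⁻³ = kg³·m⁶·s⁻¹²·A⁻⁶.
  Combining: m·J⁻¹·Pa·H⁻¹·N·s·cd²·F⁻³ = m · (kg⁻¹·m⁻²·s²) · (kg·m⁻¹·s⁻²) · (kg⁻¹·m⁻²·s²·A²) · (kg·m·s⁻²) · s · cd² · (kg³·m⁶·s⁻¹²·A⁻⁶) = kg³·m³·s⁻¹¹·A⁻⁴·cd².
Both reduce to kg³·m³·s⁻¹¹·A⁻⁴·cd².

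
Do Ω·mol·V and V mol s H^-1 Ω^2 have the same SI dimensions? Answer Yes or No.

Yes

Left side:
  Ω = V/A (resistance = voltage per current),
      = kg·m²·s⁻³·A⁻².
  V = W/A (potential = power per current),
      = kg·m²·s⁻³·A⁻¹.
  Combining: Ω·mol·V = (kg·m²·s⁻³·A⁻²) · mol · (kg·m²·s⁻³·A⁻¹) = kg²·m⁴·s⁻⁶·A⁻³·mol.
Right side:
  V = W/A (potential = power per current),
      = kg·m²·s⁻³·A⁻¹.
  H = Wb/A (inductance = flux per current),
      = kg·m²·s⁻²·A⁻².
  So H⁻¹ = kg⁻¹·m⁻²·s²·A².
  Ω = V/A (resistance = voltage per current),
      = kg·m²·s⁻³·A⁻².
  So Ω² = kg²·m⁴·s⁻⁶·A⁻⁴.
  Combining: V·mol·s·H⁻¹·Ω² = (kg·m²·s⁻³·A⁻¹) · mol · s · (kg⁻¹·m⁻²·s²·A²) · (kg²·m⁴·s⁻⁶·A⁻⁴) = kg²·m⁴·s⁻⁶·A⁻³·mol.
Both reduce to kg²·m⁴·s⁻⁶·A⁻³·mol.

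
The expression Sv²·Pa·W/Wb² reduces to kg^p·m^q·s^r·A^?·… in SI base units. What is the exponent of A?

Sv = m²·s⁻².
So Sv² = m⁴·s⁻⁴.
Pa = kg·m⁻¹·s⁻².
W = kg·m²·s⁻³.
Wb = kg·m²·s⁻²·A⁻¹.
So Wb⁻² = kg⁻²·m⁻⁴·s⁴·A².
Combining: Sv²·Pa·W·Wb⁻² = (m⁴·s⁻⁴) · (kg·m⁻¹·s⁻²) · (kg·m²·s⁻³) · (kg⁻²·m⁻⁴·s⁴·A²) = m·s⁻⁵·A².
The exponent of A is 2.

2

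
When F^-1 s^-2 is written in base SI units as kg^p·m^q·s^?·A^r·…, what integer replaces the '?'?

-6

F = C/V (capacitance = charge per voltage),
    = A·s/(kg·m²·s⁻³·A⁻¹) (substituting C and V),
    = kg⁻¹·m⁻²·s⁴·A².
So F⁻¹ = kg·m²·s⁻⁴·A⁻².
Combining: F⁻¹·s⁻² = (kg·m²·s⁻⁴·A⁻²) · s⁻² = kg·m²·s⁻⁶·A⁻².
The exponent of s is -6.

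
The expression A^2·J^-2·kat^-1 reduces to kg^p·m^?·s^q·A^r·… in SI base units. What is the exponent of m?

J = N·m (work = force × distance),
    = kg·m²·s⁻².
So J⁻² = kg⁻²·m⁻⁴·s⁴.
kat = mol/s = s⁻¹·mol (catalytic activity).
So kat⁻¹ = s·mol⁻¹.
Combining: A²·J⁻²·kat⁻¹ = A² · (kg⁻²·m⁻⁴·s⁴) · (s·mol⁻¹) = kg⁻²·m⁻⁴·s⁵·A²·mol⁻¹.
The exponent of m is -4.

-4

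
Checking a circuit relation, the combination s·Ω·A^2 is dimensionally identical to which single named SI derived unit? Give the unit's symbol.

Ω = kg·m²·s⁻³·A⁻².
Combining: s·Ω·A² = s · (kg·m²·s⁻³·A⁻²) · A² = kg·m²·s⁻².
kg·m²·s⁻² is the base-SI form of the joule.

J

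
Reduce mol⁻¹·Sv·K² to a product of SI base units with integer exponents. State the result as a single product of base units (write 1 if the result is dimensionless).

Sv = J/kg (equivalent dose = energy per mass),
    = m²·s⁻².
Combining: mol⁻¹·Sv·K² = mol⁻¹ · (m²·s⁻²) · K² = m²·s⁻²·K²·mol⁻¹.

m²·s⁻²·K²·mol⁻¹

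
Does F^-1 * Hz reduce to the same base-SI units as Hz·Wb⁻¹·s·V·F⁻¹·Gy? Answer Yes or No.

Left side:
  F = C/V (capacitance = charge per voltage),
      = A·s/(kg·m²·s⁻³·A⁻¹) (substituting C and V),
      = kg⁻¹·m⁻²·s⁴·A².
  So F⁻¹ = kg·m²·s⁻⁴·A⁻².
  Hz = 1/s = s⁻¹ (frequency is cycles per second).
  Combining: F⁻¹·Hz = (kg·m²·s⁻⁴·A⁻²) · s⁻¹ = kg·m²·s⁻⁵·A⁻².
Right side:
  Hz = 1/s = s⁻¹ (frequency is cycles per second).
  Wb = V·s (flux: a volt is a weber per second),
      = kg·m²·s⁻²·A⁻¹.
  So Wb⁻¹ = kg⁻¹·m⁻²·s²·A.
  V = W/A (potential = power per current),
      = kg·m²·s⁻³·A⁻¹.
  F = C/V (capacitance = charge per voltage),
      = A·s/(kg·m²·s⁻³·A⁻¹) (substituting C and V),
      = kg⁻¹·m⁻²·s⁴·A².
  So F⁻¹ = kg·m²·s⁻⁴·A⁻².
  Gy = J/kg (absorbed dose = energy per mass),
      = m²·s⁻².
  Combining: Hz·Wb⁻¹·s·V·F⁻¹·Gy = s⁻¹ · (kg⁻¹·m⁻²·s²·A) · s · (kg·m²·s⁻³·A⁻¹) · (kg·m²·s⁻⁴·A⁻²) · (m²·s⁻²) = kg·m⁴·s⁻⁷·A⁻².
Left is kg·m²·s⁻⁵·A⁻²; right is kg·m⁴·s⁻⁷·A⁻² — different.

No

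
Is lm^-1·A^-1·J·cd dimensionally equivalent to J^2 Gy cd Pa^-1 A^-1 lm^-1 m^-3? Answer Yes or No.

No

Left side:
  lm = cd·sr = cd (luminous flux; sr is dimensionless).
  So lm⁻¹ = cd⁻¹.
  J = N·m (work = force × distance),
      = kg·m²·s⁻².
  Combining: lm⁻¹·A⁻¹·J·cd = cd⁻¹ · A⁻¹ · (kg·m²·s⁻²) · cd = kg·m²·s⁻²·A⁻¹.
Right side:
  J = kg·m²·s⁻².
  So J² = kg²·m⁴·s⁻⁴.
  Gy = m²·s⁻².
  Pa = kg·m⁻¹·s⁻².
  So Pa⁻¹ = kg⁻¹·m·s².
  lm = cd.
  So lm⁻¹ = cd⁻¹.
  Combining: J²·Gy·cd·Pa⁻¹·A⁻¹·lm⁻¹·m⁻³ = (kg²·m⁴·s⁻⁴) · (m²·s⁻²) · cd · (kg⁻¹·m·s²) · A⁻¹ · cd⁻¹ · m⁻³ = kg·m⁴·s⁻⁴·A⁻¹.
Left is kg·m²·s⁻²·A⁻¹; right is kg·m⁴·s⁻⁴·A⁻¹ — different.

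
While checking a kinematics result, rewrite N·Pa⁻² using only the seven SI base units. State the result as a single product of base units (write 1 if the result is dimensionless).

kg⁻¹·m³·s²

N = kg·m·s⁻².
Pa = kg·m⁻¹·s⁻².
So Pa⁻² = kg⁻²·m²·s⁴.
Combining: N·Pa⁻² = (kg·m·s⁻²) · (kg⁻²·m²·s⁴) = kg⁻¹·m³·s².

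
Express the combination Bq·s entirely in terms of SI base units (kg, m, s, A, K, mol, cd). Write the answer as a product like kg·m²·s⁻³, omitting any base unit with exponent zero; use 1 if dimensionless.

Bq = 1/s = s⁻¹ (activity is decays per second).
Combining: Bq·s = s⁻¹ · s = 1.

1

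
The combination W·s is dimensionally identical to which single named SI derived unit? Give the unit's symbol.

W = kg·m²·s⁻³.
Combining: W·s = (kg·m²·s⁻³) · s = kg·m²·s⁻².
kg·m²·s⁻² is the base-SI form of the joule.

J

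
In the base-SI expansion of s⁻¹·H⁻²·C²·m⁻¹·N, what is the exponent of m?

H = Wb/A (inductance = flux per current),
    = kg·m²·s⁻²·A⁻².
So H⁻² = kg⁻²·m⁻⁴·s⁴·A⁴.
C = A·s = s·A (charge = current × time).
So C² = s²·A².
N = kg·m/s² = kg·m·s⁻² (force = mass × acceleration).
Combining: s⁻¹·H⁻²·C²·m⁻¹·N = s⁻¹ · (kg⁻²·m⁻⁴·s⁴·A⁴) · (s²·A²) · m⁻¹ · (kg·m·s⁻²) = kg⁻¹·m⁻⁴·s³·A⁶.
The exponent of m is -4.

-4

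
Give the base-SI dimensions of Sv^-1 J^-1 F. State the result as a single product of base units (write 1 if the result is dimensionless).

Sv = m²·s⁻².
So Sv⁻¹ = m⁻²·s².
J = kg·m²·s⁻².
So J⁻¹ = kg⁻¹·m⁻²·s².
F = kg⁻¹·m⁻²·s⁴·A².
Combining: Sv⁻¹·J⁻¹·F = (m⁻²·s²) · (kg⁻¹·m⁻²·s²) · (kg⁻¹·m⁻²·s⁴·A²) = kg⁻²·m⁻⁶·s⁸·A².

kg⁻²·m⁻⁶·s⁸·A²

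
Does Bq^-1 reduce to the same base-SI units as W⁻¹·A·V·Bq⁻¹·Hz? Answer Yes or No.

No

Left side:
  Bq = 1/s = s⁻¹ (activity is decays per second).
  So Bq⁻¹ = s.
Right side:
  W = J/s (power = energy per time),
      = kg·m²·s⁻³.
  So W⁻¹ = kg⁻¹·m⁻²·s³.
  V = W/A (potential = power per current),
      = kg·m²·s⁻³·A⁻¹.
  Bq = 1/s = s⁻¹ (activity is decays per second).
  So Bq⁻¹ = s.
  Hz = 1/s = s⁻¹ (frequency is cycles per second).
  Combining: W⁻¹·A·V·Bq⁻¹·Hz = (kg⁻¹·m⁻²·s³) · A · (kg·m²·s⁻³·A⁻¹) · s · s⁻¹ = 1.
Left is s; right is 1 — different.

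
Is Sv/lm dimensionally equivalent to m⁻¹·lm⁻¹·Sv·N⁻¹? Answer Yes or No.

No

Left side:
  lm = cd.
  So lm⁻¹ = cd⁻¹.
  Sv = m²·s⁻².
  Combining: lm⁻¹·Sv = cd⁻¹ · (m²·s⁻²) = m²·s⁻²·cd⁻¹.
Right side:
  lm = cd·sr = cd (luminous flux; sr is dimensionless).
  So lm⁻¹ = cd⁻¹.
  Sv = J/kg (equivalent dose = energy per mass),
      = m²·s⁻².
  N = kg·m/s² = kg·m·s⁻² (force = mass × acceleration).
  So N⁻¹ = kg⁻¹·m⁻¹·s².
  Combining: m⁻¹·lm⁻¹·Sv·N⁻¹ = m⁻¹ · cd⁻¹ · (m²·s⁻²) · (kg⁻¹·m⁻¹·s²) = kg⁻¹·cd⁻¹.
Left is m²·s⁻²·cd⁻¹; right is kg⁻¹·cd⁻¹ — different.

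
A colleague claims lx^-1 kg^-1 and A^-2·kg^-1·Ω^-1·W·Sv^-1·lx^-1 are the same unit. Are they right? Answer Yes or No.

No

Left side:
  lx = lm/m² (illuminance = luminous flux per area),
      = m⁻²·cd.
  So lx⁻¹ = m²·cd⁻¹.
  Combining: lx⁻¹·kg⁻¹ = (m²·cd⁻¹) · kg⁻¹ = kg⁻¹·m²·cd⁻¹.
Right side:
  Ω = V/A (resistance = voltage per current),
      = kg·m²·s⁻³·A⁻².
  So Ω⁻¹ = kg⁻¹·m⁻²·s³·A².
  W = J/s (power = energy per time),
      = kg·m²·s⁻³.
  Sv = J/kg (equivalent dose = energy per mass),
      = m²·s⁻².
  So Sv⁻¹ = m⁻²·s².
  lx = lm/m² (illuminance = luminous flux per area),
      = m⁻²·cd.
  So lx⁻¹ = m²·cd⁻¹.
  Combining: A⁻²·kg⁻¹·Ω⁻¹·W·Sv⁻¹·lx⁻¹ = A⁻² · kg⁻¹ · (kg⁻¹·m⁻²·s³·A²) · (kg·m²·s⁻³) · (m⁻²·s²) · (m²·cd⁻¹) = kg⁻¹·s²·cd⁻¹.
Left is kg⁻¹·m²·cd⁻¹; right is kg⁻¹·s²·cd⁻¹ — different.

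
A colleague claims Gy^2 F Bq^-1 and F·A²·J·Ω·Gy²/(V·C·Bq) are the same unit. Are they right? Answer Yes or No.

Left side:
  Gy = m²·s⁻².
  So Gy² = m⁴·s⁻⁴.
  F = kg⁻¹·m⁻²·s⁴·A².
  Bq = s⁻¹.
  So Bq⁻¹ = s.
  Combining: Gy²·F·Bq⁻¹ = (m⁴·s⁻⁴) · (kg⁻¹·m⁻²·s⁴·A²) · s = kg⁻¹·m²·s·A².
Right side:
  F = C/V (capacitance = charge per voltage),
      = A·s/(kg·m²·s⁻³·A⁻¹) (substituting C and V),
      = kg⁻¹·m⁻²·s⁴·A².
  V = W/A (potential = power per current),
      = kg·m²·s⁻³·A⁻¹.
  So V⁻¹ = kg⁻¹·m⁻²·s³·A.
  J = N·m (work = force × distance),
      = kg·m²·s⁻².
  Ω = V/A (resistance = voltage per current),
      = kg·m²·s⁻³·A⁻².
  Gy = J/kg (absorbed dose = energy per mass),
      = m²·s⁻².
  So Gy² = m⁴·s⁻⁴.
  C = A·s = s·A (charge = current × time).
  So C⁻¹ = s⁻¹·A⁻¹.
  Bq = 1/s = s⁻¹ (activity is decays per second).
  So Bq⁻¹ = s.
  Combining: F·A²·V⁻¹·J·Ω·Gy²·C⁻¹·Bq⁻¹ = (kg⁻¹·m⁻²·s⁴·A²) · A² · (kg⁻¹·m⁻²·s³·A) · (kg·m²·s⁻²) · (kg·m²·s⁻³·A⁻²) · (m⁴·s⁻⁴) · (s⁻¹·A⁻¹) · s = m⁴·s⁻²·A².
Left is kg⁻¹·m²·s·A²; right is m⁴·s⁻²·A² — different.

No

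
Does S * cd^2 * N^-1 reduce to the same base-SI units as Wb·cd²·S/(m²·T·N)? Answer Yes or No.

Yes

Left side:
  S = kg⁻¹·m⁻²·s³·A².
  N = kg·m·s⁻².
  So N⁻¹ = kg⁻¹·m⁻¹·s².
  Combining: S·cd²·N⁻¹ = (kg⁻¹·m⁻²·s³·A²) · cd² · (kg⁻¹·m⁻¹·s²) = kg⁻²·m⁻³·s⁵·A²·cd².
Right side:
  Wb = V·s (flux: a volt is a weber per second),
      = kg·m²·s⁻²·A⁻¹.
  T = Wb/m² (flux density = flux per area),
      = kg·s⁻²·A⁻¹.
  So T⁻¹ = kg⁻¹·s²·A.
  N = kg·m/s² = kg·m·s⁻² (force = mass × acceleration).
  So N⁻¹ = kg⁻¹·m⁻¹·s².
  S = 1/Ω (conductance is reciprocal resistance),
      = kg⁻¹·m⁻²·s³·A².
  Combining: Wb·m⁻²·cd²·T⁻¹·N⁻¹·S = (kg·m²·s⁻²·A⁻¹) · m⁻² · cd² · (kg⁻¹·s²·A) · (kg⁻¹·m⁻¹·s²) · (kg⁻¹·m⁻²·s³·A²) = kg⁻²·m⁻³·s⁵·A²·cd².
Both reduce to kg⁻²·m⁻³·s⁵·A²·cd².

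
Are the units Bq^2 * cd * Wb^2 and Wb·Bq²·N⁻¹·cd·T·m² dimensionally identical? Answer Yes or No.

Left side:
  Bq = s⁻¹.
  So Bq² = s⁻².
  Wb = kg·m²·s⁻²·A⁻¹.
  So Wb² = kg²·m⁴·s⁻⁴·A⁻².
  Combining: Bq²·cd·Wb² = s⁻² · cd · (kg²·m⁴·s⁻⁴·A⁻²) = kg²·m⁴·s⁻⁶·A⁻²·cd.
Right side:
  Wb = V·s (flux: a volt is a weber per second),
      = kg·m²·s⁻²·A⁻¹.
  Bq = 1/s = s⁻¹ (activity is decays per second).
  So Bq² = s⁻².
  N = kg·m/s² = kg·m·s⁻² (force = mass × acceleration).
  So N⁻¹ = kg⁻¹·m⁻¹·s².
  T = Wb/m² (flux density = flux per area),
      = kg·s⁻²·A⁻¹.
  Combining: Wb·Bq²·N⁻¹·cd·T·m² = (kg·m²·s⁻²·A⁻¹) · s⁻² · (kg⁻¹·m⁻¹·s²) · cd · (kg·s⁻²·A⁻¹) · m² = kg·m³·s⁻⁴·A⁻²·cd.
Left is kg²·m⁴·s⁻⁶·A⁻²·cd; right is kg·m³·s⁻⁴·A⁻²·cd — different.

No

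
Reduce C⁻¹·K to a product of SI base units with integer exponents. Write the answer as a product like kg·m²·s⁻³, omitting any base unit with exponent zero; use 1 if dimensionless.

s⁻¹·A⁻¹·K

C = s·A.
So C⁻¹ = s⁻¹·A⁻¹.
Combining: C⁻¹·K = (s⁻¹·A⁻¹) · K = s⁻¹·A⁻¹·K.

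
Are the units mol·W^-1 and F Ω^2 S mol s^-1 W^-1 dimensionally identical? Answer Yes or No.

Left side:
  W = J/s (power = energy per time),
      = kg·m²·s⁻³.
  So W⁻¹ = kg⁻¹·m⁻²·s³.
  Combining: mol·W⁻¹ = mol · (kg⁻¹·m⁻²·s³) = kg⁻¹·m⁻²·s³·mol.
Right side:
  F = kg⁻¹·m⁻²·s⁴·A².
  Ω = kg·m²·s⁻³·A⁻².
  So Ω² = kg²·m⁴·s⁻⁶·A⁻⁴.
  S = kg⁻¹·m⁻²·s³·A².
  W = kg·m²·s⁻³.
  So W⁻¹ = kg⁻¹·m⁻²·s³.
  Combining: F·Ω²·S·mol·s⁻¹·W⁻¹ = (kg⁻¹·m⁻²·s⁴·A²) · (kg²·m⁴·s⁻⁶·A⁻⁴) · (kg⁻¹·m⁻²·s³·A²) · mol · s⁻¹ · (kg⁻¹·m⁻²·s³) = kg⁻¹·m⁻²·s³·mol.
Both reduce to kg⁻¹·m⁻²·s³·mol.

Yes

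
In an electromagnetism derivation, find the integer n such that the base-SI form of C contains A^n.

C = A·s = s·A (charge = current × time).
The exponent of A is 1.

1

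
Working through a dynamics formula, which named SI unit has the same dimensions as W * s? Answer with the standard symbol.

J

W = kg·m²·s⁻³.
Combining: W·s = (kg·m²·s⁻³) · s = kg·m²·s⁻².
kg·m²·s⁻² is the base-SI form of the joule.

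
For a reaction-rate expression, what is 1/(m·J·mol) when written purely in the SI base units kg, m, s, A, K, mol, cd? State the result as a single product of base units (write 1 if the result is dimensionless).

kg⁻¹·m⁻³·s²·mol⁻¹

J = kg·m²·s⁻².
So J⁻¹ = kg⁻¹·m⁻²·s².
Combining: m⁻¹·J⁻¹·mol⁻¹ = m⁻¹ · (kg⁻¹·m⁻²·s²) · mol⁻¹ = kg⁻¹·m⁻³·s²·mol⁻¹.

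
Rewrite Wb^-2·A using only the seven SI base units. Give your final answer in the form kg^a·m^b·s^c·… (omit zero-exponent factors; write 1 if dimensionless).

Wb = kg·m²·s⁻²·A⁻¹.
So Wb⁻² = kg⁻²·m⁻⁴·s⁴·A².
Combining: Wb⁻²·A = (kg⁻²·m⁻⁴·s⁴·A²) · A = kg⁻²·m⁻⁴·s⁴·A³.

kg⁻²·m⁻⁴·s⁴·A³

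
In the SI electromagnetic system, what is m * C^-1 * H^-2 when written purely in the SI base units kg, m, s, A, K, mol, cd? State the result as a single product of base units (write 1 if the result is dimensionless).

C = A·s = s·A (charge = current × time).
So C⁻¹ = s⁻¹·A⁻¹.
H = Wb/A (inductance = flux per current),
    = kg·m²·s⁻²·A⁻².
So H⁻² = kg⁻²·m⁻⁴·s⁴·A⁴.
Combining: m·C⁻¹·H⁻² = m · (s⁻¹·A⁻¹) · (kg⁻²·m⁻⁴·s⁴·A⁴) = kg⁻²·m⁻³·s³·A³.

kg⁻²·m⁻³·s³·A³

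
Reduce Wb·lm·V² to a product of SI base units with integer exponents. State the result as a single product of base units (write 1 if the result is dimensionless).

kg³·m⁶·s⁻⁸·A⁻³·cd

Wb = V·s (flux: a volt is a weber per second),
    = kg·m²·s⁻²·A⁻¹.
lm = cd·sr = cd (luminous flux; sr is dimensionless).
V = W/A (potential = power per current),
    = kg·m²·s⁻³·A⁻¹.
So V² = kg²·m⁴·s⁻⁶·A⁻².
Combining: Wb·lm·V² = (kg·m²·s⁻²·A⁻¹) · cd · (kg²·m⁴·s⁻⁶·A⁻²) = kg³·m⁶·s⁻⁸·A⁻³·cd.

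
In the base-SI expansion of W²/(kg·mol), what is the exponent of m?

4

W = J/s (power = energy per time),
    = kg·m²·s⁻³.
So W² = kg²·m⁴·s⁻⁶.
Combining: kg⁻¹·mol⁻¹·W² = kg⁻¹ · mol⁻¹ · (kg²·m⁴·s⁻⁶) = kg·m⁴·s⁻⁶·mol⁻¹.
The exponent of m is 4.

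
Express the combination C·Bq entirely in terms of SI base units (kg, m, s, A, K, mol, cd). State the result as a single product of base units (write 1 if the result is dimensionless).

A

C = A·s = s·A (charge = current × time).
Bq = 1/s = s⁻¹ (activity is decays per second).
Combining: C·Bq = (s·A) · s⁻¹ = A.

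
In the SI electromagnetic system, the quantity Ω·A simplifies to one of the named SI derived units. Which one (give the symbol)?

Ω = V/A (resistance = voltage per current),
    = kg·m²·s⁻³·A⁻².
Combining: Ω·A = (kg·m²·s⁻³·A⁻²) · A = kg·m²·s⁻³·A⁻¹.
kg·m²·s⁻³·A⁻¹ is the base-SI form of the volt.

V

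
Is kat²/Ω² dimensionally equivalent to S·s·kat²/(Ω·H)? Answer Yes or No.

No

Left side:
  kat = s⁻¹·mol.
  So kat² = s⁻²·mol².
  Ω = kg·m²·s⁻³·A⁻².
  So Ω⁻² = kg⁻²·m⁻⁴·s⁶·A⁴.
  Combining: kat²·Ω⁻² = (s⁻²·mol²) · (kg⁻²·m⁻⁴·s⁶·A⁴) = kg⁻²·m⁻⁴·s⁴·A⁴·mol².
Right side:
  S = kg⁻¹·m⁻²·s³·A².
  Ω = kg·m²·s⁻³·A⁻².
  So Ω⁻¹ = kg⁻¹·m⁻²·s³·A².
  H = kg·m²·s⁻²·A⁻².
  So H⁻¹ = kg⁻¹·m⁻²·s²·A².
  kat = s⁻¹·mol.
  So kat² = s⁻²·mol².
  Combining: S·s·Ω⁻¹·H⁻¹·kat² = (kg⁻¹·m⁻²·s³·A²) · s · (kg⁻¹·m⁻²·s³·A²) · (kg⁻¹·m⁻²·s²·A²) · (s⁻²·mol²) = kg⁻³·m⁻⁶·s⁷·A⁶·mol².
Left is kg⁻²·m⁻⁴·s⁴·A⁴·mol²; right is kg⁻³·m⁻⁶·s⁷·A⁶·mol² — different.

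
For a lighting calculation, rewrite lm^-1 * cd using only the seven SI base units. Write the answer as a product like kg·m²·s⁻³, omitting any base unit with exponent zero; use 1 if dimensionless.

lm = cd·sr = cd (luminous flux; sr is dimensionless).
So lm⁻¹ = cd⁻¹.
Combining: lm⁻¹·cd = cd⁻¹ · cd = 1.

1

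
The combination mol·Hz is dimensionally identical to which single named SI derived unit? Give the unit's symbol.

Hz = 1/s = s⁻¹ (frequency is cycles per second).
Combining: mol·Hz = mol · s⁻¹ = s⁻¹·mol.
s⁻¹·mol is the base-SI form of the katal.

kat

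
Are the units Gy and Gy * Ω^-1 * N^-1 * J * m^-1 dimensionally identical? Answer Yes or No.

No

Left side:
  Gy = J/kg (absorbed dose = energy per mass),
      = m²·s⁻².
Right side:
  Gy = J/kg (absorbed dose = energy per mass),
      = m²·s⁻².
  Ω = V/A (resistance = voltage per current),
      = kg·m²·s⁻³·A⁻².
  So Ω⁻¹ = kg⁻¹·m⁻²·s³·A².
  N = kg·m/s² = kg·m·s⁻² (force = mass × acceleration).
  So N⁻¹ = kg⁻¹·m⁻¹·s².
  J = N·m (work = force × distance),
      = kg·m²·s⁻².
  Combining: Gy·Ω⁻¹·N⁻¹·J·m⁻¹ = (m²·s⁻²) · (kg⁻¹·m⁻²·s³·A²) · (kg⁻¹·m⁻¹·s²) · (kg·m²·s⁻²) · m⁻¹ = kg⁻¹·s·A².
Left is m²·s⁻²; right is kg⁻¹·s·A² — different.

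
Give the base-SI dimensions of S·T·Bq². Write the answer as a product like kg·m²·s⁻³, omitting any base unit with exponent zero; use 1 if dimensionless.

m⁻²·s⁻¹·A

S = kg⁻¹·m⁻²·s³·A².
T = kg·s⁻²·A⁻¹.
Bq = s⁻¹.
So Bq² = s⁻².
Combining: S·T·Bq² = (kg⁻¹·m⁻²·s³·A²) · (kg·s⁻²·A⁻¹) · s⁻² = m⁻²·s⁻¹·A.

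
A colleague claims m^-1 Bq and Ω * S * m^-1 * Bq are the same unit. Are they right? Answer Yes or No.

Left side:
  Bq = 1/s = s⁻¹ (activity is decays per second).
  Combining: m⁻¹·Bq = m⁻¹ · s⁻¹ = m⁻¹·s⁻¹.
Right side:
  Ω = kg·m²·s⁻³·A⁻².
  S = kg⁻¹·m⁻²·s³·A².
  Bq = s⁻¹.
  Combining: Ω·S·m⁻¹·Bq = (kg·m²·s⁻³·A⁻²) · (kg⁻¹·m⁻²·s³·A²) · m⁻¹ · s⁻¹ = m⁻¹·s⁻¹.
Both reduce to m⁻¹·s⁻¹.

Yes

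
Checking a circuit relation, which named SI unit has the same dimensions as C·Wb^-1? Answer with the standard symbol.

C = s·A.
Wb = kg·m²·s⁻²·A⁻¹.
So Wb⁻¹ = kg⁻¹·m⁻²·s²·A.
Combining: C·Wb⁻¹ = (s·A) · (kg⁻¹·m⁻²·s²·A) = kg⁻¹·m⁻²·s³·A².
kg⁻¹·m⁻²·s³·A² is the base-SI form of the siemens.

S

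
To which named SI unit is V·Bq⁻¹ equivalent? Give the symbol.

Wb

V = kg·m²·s⁻³·A⁻¹.
Bq = s⁻¹.
So Bq⁻¹ = s.
Combining: V·Bq⁻¹ = (kg·m²·s⁻³·A⁻¹) · s = kg·m²·s⁻²·A⁻¹.
kg·m²·s⁻²·A⁻¹ is the base-SI form of the weber.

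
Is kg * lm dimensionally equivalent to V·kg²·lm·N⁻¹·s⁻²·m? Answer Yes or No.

No

Left side:
  lm = cd·sr = cd (luminous flux; sr is dimensionless).
  Combining: kg·lm = kg · cd = kg·cd.
Right side:
  V = W/A (potential = power per current),
      = kg·m²·s⁻³·A⁻¹.
  lm = cd·sr = cd (luminous flux; sr is dimensionless).
  N = kg·m/s² = kg·m·s⁻² (force = mass × acceleration).
  So N⁻¹ = kg⁻¹·m⁻¹·s².
  Combining: V·kg²·lm·N⁻¹·s⁻²·m = (kg·m²·s⁻³·A⁻¹) · kg² · cd · (kg⁻¹·m⁻¹·s²) · s⁻² · m = kg²·m²·s⁻³·A⁻¹·cd.
Left is kg·cd; right is kg²·m²·s⁻³·A⁻¹·cd — different.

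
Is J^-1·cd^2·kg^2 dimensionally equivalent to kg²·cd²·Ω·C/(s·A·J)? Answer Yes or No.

Left side:
  J = N·m (work = force × distance),
      = kg·m²·s⁻².
  So J⁻¹ = kg⁻¹·m⁻²·s².
  Combining: J⁻¹·cd²·kg² = (kg⁻¹·m⁻²·s²) · cd² · kg² = kg·m⁻²·s²·cd².
Right side:
  Ω = V/A (resistance = voltage per current),
      = kg·m²·s⁻³·A⁻².
  C = A·s = s·A (charge = current × time).
  J = N·m (work = force × distance),
      = kg·m²·s⁻².
  So J⁻¹ = kg⁻¹·m⁻²·s².
  Combining: kg²·s⁻¹·cd²·Ω·C·A⁻¹·J⁻¹ = kg² · s⁻¹ · cd² · (kg·m²·s⁻³·A⁻²) · (s·A) · A⁻¹ · (kg⁻¹·m⁻²·s²) = kg²·s⁻¹·A⁻²·cd².
Left is kg·m⁻²·s²·cd²; right is kg²·s⁻¹·A⁻²·cd² — different.

No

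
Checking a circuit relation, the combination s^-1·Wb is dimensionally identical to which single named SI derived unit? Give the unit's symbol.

V

Wb = V·s (flux: a volt is a weber per second),
    = kg·m²·s⁻²·A⁻¹.
Combining: s⁻¹·Wb = s⁻¹ · (kg·m²·s⁻²·A⁻¹) = kg·m²·s⁻³·A⁻¹.
kg·m²·s⁻³·A⁻¹ is the base-SI form of the volt.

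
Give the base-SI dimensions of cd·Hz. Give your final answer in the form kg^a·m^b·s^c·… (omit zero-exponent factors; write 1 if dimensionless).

Hz = 1/s = s⁻¹ (frequency is cycles per second).
Combining: cd·Hz = cd · s⁻¹ = s⁻¹·cd.

s⁻¹·cd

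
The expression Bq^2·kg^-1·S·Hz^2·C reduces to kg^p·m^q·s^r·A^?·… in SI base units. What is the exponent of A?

Bq = s⁻¹.
So Bq² = s⁻².
S = kg⁻¹·m⁻²·s³·A².
Hz = s⁻¹.
So Hz² = s⁻².
C = s·A.
Combining: Bq²·kg⁻¹·S·Hz²·C = s⁻² · kg⁻¹ · (kg⁻¹·m⁻²·s³·A²) · s⁻² · (s·A) = kg⁻²·m⁻²·A³.
The exponent of A is 3.

3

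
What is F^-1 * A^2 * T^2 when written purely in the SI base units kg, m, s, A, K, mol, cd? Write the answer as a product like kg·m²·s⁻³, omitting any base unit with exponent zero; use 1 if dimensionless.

kg³·m²·s⁻⁸·A⁻²

F = kg⁻¹·m⁻²·s⁴·A².
So F⁻¹ = kg·m²·s⁻⁴·A⁻².
T = kg·s⁻²·A⁻¹.
So T² = kg²·s⁻⁴·A⁻².
Combining: F⁻¹·A²·T² = (kg·m²·s⁻⁴·A⁻²) · A² · (kg²·s⁻⁴·A⁻²) = kg³·m²·s⁻⁸·A⁻².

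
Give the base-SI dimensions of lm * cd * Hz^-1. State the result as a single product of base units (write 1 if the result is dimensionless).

lm = cd·sr = cd (luminous flux; sr is dimensionless).
Hz = 1/s = s⁻¹ (frequency is cycles per second).
So Hz⁻¹ = s.
Combining: lm·cd·Hz⁻¹ = cd · cd · s = s·cd².

s·cd²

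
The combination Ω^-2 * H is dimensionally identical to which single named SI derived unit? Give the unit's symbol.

F

Ω = V/A (resistance = voltage per current),
    = kg·m²·s⁻³·A⁻².
So Ω⁻² = kg⁻²·m⁻⁴·s⁶·A⁴.
H = Wb/A (inductance = flux per current),
    = kg·m²·s⁻²·A⁻².
Combining: Ω⁻²·H = (kg⁻²·m⁻⁴·s⁶·A⁴) · (kg·m²·s⁻²·A⁻²) = kg⁻¹·m⁻²·s⁴·A².
kg⁻¹·m⁻²·s⁴·A² is the base-SI form of the farad.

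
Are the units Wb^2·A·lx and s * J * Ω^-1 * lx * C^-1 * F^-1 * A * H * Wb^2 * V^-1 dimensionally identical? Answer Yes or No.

Left side:
  Wb = V·s (flux: a volt is a weber per second),
      = kg·m²·s⁻²·A⁻¹.
  So Wb² = kg²·m⁴·s⁻⁴·A⁻².
  lx = lm/m² (illuminance = luminous flux per area),
      = m⁻²·cd.
  Combining: Wb²·A·lx = (kg²·m⁴·s⁻⁴·A⁻²) · A · (m⁻²·cd) = kg²·m²·s⁻⁴·A⁻¹·cd.
Right side:
  J = kg·m²·s⁻².
  Ω = kg·m²·s⁻³·A⁻².
  So Ω⁻¹ = kg⁻¹·m⁻²·s³·A².
  lx = m⁻²·cd.
  C = s·A.
  So C⁻¹ = s⁻¹·A⁻¹.
  F = kg⁻¹·m⁻²·s⁴·A².
  So F⁻¹ = kg·m²·s⁻⁴·A⁻².
  H = kg·m²·s⁻²·A⁻².
  Wb = kg·m²·s⁻²·A⁻¹.
  So Wb² = kg²·m⁴·s⁻⁴·A⁻².
  V = kg·m²·s⁻³·A⁻¹.
  So V⁻¹ = kg⁻¹·m⁻²·s³·A.
  Combining: s·J·Ω⁻¹·lx·C⁻¹·F⁻¹·A·H·Wb²·V⁻¹ = s · (kg·m²·s⁻²) · (kg⁻¹·m⁻²·s³·A²) · (m⁻²·cd) · (s⁻¹·A⁻¹) · (kg·m²·s⁻⁴·A⁻²) · A · (kg·m²·s⁻²·A⁻²) · (kg²·m⁴·s⁻⁴·A⁻²) · (kg⁻¹·m⁻²·s³·A) = kg³·m⁴·s⁻⁶·A⁻³·cd.
Left is kg²·m²·s⁻⁴·A⁻¹·cd; right is kg³·m⁴·s⁻⁶·A⁻³·cd — different.

No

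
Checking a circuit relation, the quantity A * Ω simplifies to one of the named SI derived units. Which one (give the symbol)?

Ω = kg·m²·s⁻³·A⁻².
Combining: A·Ω = A · (kg·m²·s⁻³·A⁻²) = kg·m²·s⁻³·A⁻¹.
kg·m²·s⁻³·A⁻¹ is the base-SI form of the volt.

V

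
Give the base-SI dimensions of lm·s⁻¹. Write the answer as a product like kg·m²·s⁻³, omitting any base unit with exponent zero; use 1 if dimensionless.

lm = cd·sr = cd (luminous flux; sr is dimensionless).
Combining: lm·s⁻¹ = cd · s⁻¹ = s⁻¹·cd.

s⁻¹·cd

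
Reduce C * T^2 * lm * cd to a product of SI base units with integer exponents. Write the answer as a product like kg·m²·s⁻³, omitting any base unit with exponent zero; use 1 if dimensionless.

kg²·s⁻³·A⁻¹·cd²

C = s·A.
T = kg·s⁻²·A⁻¹.
So T² = kg²·s⁻⁴·A⁻².
lm = cd.
Combining: C·T²·lm·cd = (s·A) · (kg²·s⁻⁴·A⁻²) · cd · cd = kg²·s⁻³·A⁻¹·cd².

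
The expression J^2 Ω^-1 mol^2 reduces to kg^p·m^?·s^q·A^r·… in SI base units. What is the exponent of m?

2

J = kg·m²·s⁻².
So J² = kg²·m⁴·s⁻⁴.
Ω = kg·m²·s⁻³·A⁻².
So Ω⁻¹ = kg⁻¹·m⁻²·s³·A².
Combining: J²·Ω⁻¹·mol² = (kg²·m⁴·s⁻⁴) · (kg⁻¹·m⁻²·s³·A²) · mol² = kg·m²·s⁻¹·A²·mol².
The exponent of m is 2.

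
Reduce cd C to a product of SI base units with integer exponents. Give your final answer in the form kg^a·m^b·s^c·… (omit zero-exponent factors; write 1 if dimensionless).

C = s·A.
Combining: cd·C = cd · (s·A) = s·A·cd.

s·A·cd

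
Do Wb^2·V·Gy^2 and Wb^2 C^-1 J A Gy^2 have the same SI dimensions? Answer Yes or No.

No

Left side:
  Wb = V·s (flux: a volt is a weber per second),
      = kg·m²·s⁻²·A⁻¹.
  So Wb² = kg²·m⁴·s⁻⁴·A⁻².
  V = W/A (potential = power per current),
      = kg·m²·s⁻³·A⁻¹.
  Gy = J/kg (absorbed dose = energy per mass),
      = m²·s⁻².
  So Gy² = m⁴·s⁻⁴.
  Combining: Wb²·V·Gy² = (kg²·m⁴·s⁻⁴·A⁻²) · (kg·m²·s⁻³·A⁻¹) · (m⁴·s⁻⁴) = kg³·m¹⁰·s⁻¹¹·A⁻³.
Right side:
  Wb = kg·m²·s⁻²·A⁻¹.
  So Wb² = kg²·m⁴·s⁻⁴·A⁻².
  C = s·A.
  So C⁻¹ = s⁻¹·A⁻¹.
  J = kg·m²·s⁻².
  Gy = m²·s⁻².
  So Gy² = m⁴·s⁻⁴.
  Combining: Wb²·C⁻¹·J·A·Gy² = (kg²·m⁴·s⁻⁴·A⁻²) · (s⁻¹·A⁻¹) · (kg·m²·s⁻²) · A · (m⁴·s⁻⁴) = kg³·m¹⁰·s⁻¹¹·A⁻².
Left is kg³·m¹⁰·s⁻¹¹·A⁻³; right is kg³·m¹⁰·s⁻¹¹·A⁻² — different.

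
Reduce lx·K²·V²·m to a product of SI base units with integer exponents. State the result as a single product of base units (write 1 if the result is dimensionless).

lx = m⁻²·cd.
V = kg·m²·s⁻³·A⁻¹.
So V² = kg²·m⁴·s⁻⁶·A⁻².
Combining: lx·K²·V²·m = (m⁻²·cd) · K² · (kg²·m⁴·s⁻⁶·A⁻²) · m = kg²·m³·s⁻⁶·A⁻²·K²·cd.

kg²·m³·s⁻⁶·A⁻²·K²·cd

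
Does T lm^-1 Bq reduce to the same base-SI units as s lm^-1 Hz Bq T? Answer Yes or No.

Left side:
  T = Wb/m² (flux density = flux per area),
      = kg·s⁻²·A⁻¹.
  lm = cd·sr = cd (luminous flux; sr is dimensionless).
  So lm⁻¹ = cd⁻¹.
  Bq = 1/s = s⁻¹ (activity is decays per second).
  Combining: T·lm⁻¹·Bq = (kg·s⁻²·A⁻¹) · cd⁻¹ · s⁻¹ = kg·s⁻³·A⁻¹·cd⁻¹.
Right side:
  lm = cd.
  So lm⁻¹ = cd⁻¹.
  Hz = s⁻¹.
  Bq = s⁻¹.
  T = kg·s⁻²·A⁻¹.
  Combining: s·lm⁻¹·Hz·Bq·T = s · cd⁻¹ · s⁻¹ · s⁻¹ · (kg·s⁻²·A⁻¹) = kg·s⁻³·A⁻¹·cd⁻¹.
Both reduce to kg·s⁻³·A⁻¹·cd⁻¹.

Yes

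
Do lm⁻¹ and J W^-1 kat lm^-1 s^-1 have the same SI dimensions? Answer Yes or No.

No

Left side:
  lm = cd·sr = cd (luminous flux; sr is dimensionless).
  So lm⁻¹ = cd⁻¹.
Right side:
  J = N·m (work = force × distance),
      = kg·m²·s⁻².
  W = J/s (power = energy per time),
      = kg·m²·s⁻³.
  So W⁻¹ = kg⁻¹·m⁻²·s³.
  kat = mol/s = s⁻¹·mol (catalytic activity).
  lm = cd·sr = cd (luminous flux; sr is dimensionless).
  So lm⁻¹ = cd⁻¹.
  Combining: J·W⁻¹·kat·lm⁻¹·s⁻¹ = (kg·m²·s⁻²) · (kg⁻¹·m⁻²·s³) · (s⁻¹·mol) · cd⁻¹ · s⁻¹ = s⁻¹·mol·cd⁻¹.
Left is cd⁻¹; right is s⁻¹·mol·cd⁻¹ — different.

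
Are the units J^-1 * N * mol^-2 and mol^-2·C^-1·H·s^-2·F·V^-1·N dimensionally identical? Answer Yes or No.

Left side:
  J = N·m (work = force × distance),
      = kg·m²·s⁻².
  So J⁻¹ = kg⁻¹·m⁻²·s².
  N = kg·m/s² = kg·m·s⁻² (force = mass × acceleration).
  Combining: J⁻¹·N·mol⁻² = (kg⁻¹·m⁻²·s²) · (kg·m·s⁻²) · mol⁻² = m⁻¹·mol⁻².
Right side:
  C = A·s = s·A (charge = current × time).
  So C⁻¹ = s⁻¹·A⁻¹.
  H = Wb/A (inductance = flux per current),
      = kg·m²·s⁻²·A⁻².
  F = C/V (capacitance = charge per voltage),
      = A·s/(kg·m²·s⁻³·A⁻¹) (substituting C and V),
      = kg⁻¹·m⁻²·s⁴·A².
  V = W/A (potential = power per current),
      = kg·m²·s⁻³·A⁻¹.
  So V⁻¹ = kg⁻¹·m⁻²·s³·A.
  N = kg·m/s² = kg·m·s⁻² (force = mass × acceleration).
  Combining: mol⁻²·C⁻¹·H·s⁻²·F·V⁻¹·N = mol⁻² · (s⁻¹·A⁻¹) · (kg·m²·s⁻²·A⁻²) · s⁻² · (kg⁻¹·m⁻²·s⁴·A²) · (kg⁻¹·m⁻²·s³·A) · (kg·m·s⁻²) = m⁻¹·mol⁻².
Both reduce to m⁻¹·mol⁻².

Yes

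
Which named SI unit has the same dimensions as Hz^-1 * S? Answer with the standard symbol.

Hz = s⁻¹.
So Hz⁻¹ = s.
S = kg⁻¹·m⁻²·s³·A².
Combining: Hz⁻¹·S = s · (kg⁻¹·m⁻²·s³·A²) = kg⁻¹·m⁻²·s⁴·A².
kg⁻¹·m⁻²·s⁴·A² is the base-SI form of the farad.

F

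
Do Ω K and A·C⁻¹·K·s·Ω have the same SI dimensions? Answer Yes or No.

Left side:
  Ω = kg·m²·s⁻³·A⁻².
  Combining: Ω·K = (kg·m²·s⁻³·A⁻²) · K = kg·m²·s⁻³·A⁻²·K.
Right side:
  C = A·s = s·A (charge = current × time).
  So C⁻¹ = s⁻¹·A⁻¹.
  Ω = V/A (resistance = voltage per current),
      = kg·m²·s⁻³·A⁻².
  Combining: A·C⁻¹·K·s·Ω = A · (s⁻¹·A⁻¹) · K · s · (kg·m²·s⁻³·A⁻²) = kg·m²·s⁻³·A⁻²·K.
Both reduce to kg·m²·s⁻³·A⁻²·K.

Yes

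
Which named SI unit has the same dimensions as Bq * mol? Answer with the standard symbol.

Bq = 1/s = s⁻¹ (activity is decays per second).
Combining: Bq·mol = s⁻¹ · mol = s⁻¹·mol.
s⁻¹·mol is the base-SI form of the katal.

kat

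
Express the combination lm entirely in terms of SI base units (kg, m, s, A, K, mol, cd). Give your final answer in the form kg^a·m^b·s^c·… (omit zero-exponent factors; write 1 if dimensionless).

cd

lm = cd·sr = cd (luminous flux; sr is dimensionless).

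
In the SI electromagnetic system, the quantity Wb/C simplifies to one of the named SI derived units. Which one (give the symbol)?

Wb = kg·m²·s⁻²·A⁻¹.
C = s·A.
So C⁻¹ = s⁻¹·A⁻¹.
Combining: Wb·C⁻¹ = (kg·m²·s⁻²·A⁻¹) · (s⁻¹·A⁻¹) = kg·m²·s⁻³·A⁻².
kg·m²·s⁻³·A⁻² is the base-SI form of the ohm.

Ω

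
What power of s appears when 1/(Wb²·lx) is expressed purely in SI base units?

4

Wb = kg·m²·s⁻²·A⁻¹.
So Wb⁻² = kg⁻²·m⁻⁴·s⁴·A².
lx = m⁻²·cd.
So lx⁻¹ = m²·cd⁻¹.
Combining: Wb⁻²·lx⁻¹ = (kg⁻²·m⁻⁴·s⁴·A²) · (m²·cd⁻¹) = kg⁻²·m⁻²·s⁴·A²·cd⁻¹.
The exponent of s is 4.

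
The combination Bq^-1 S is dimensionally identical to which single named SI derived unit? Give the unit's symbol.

Bq = 1/s = s⁻¹ (activity is decays per second).
So Bq⁻¹ = s.
S = 1/Ω (conductance is reciprocal resistance),
    = kg⁻¹·m⁻²·s³·A².
Combining: Bq⁻¹·S = s · (kg⁻¹·m⁻²·s³·A²) = kg⁻¹·m⁻²·s⁴·A².
kg⁻¹·m⁻²·s⁴·A² is the base-SI form of the farad.

F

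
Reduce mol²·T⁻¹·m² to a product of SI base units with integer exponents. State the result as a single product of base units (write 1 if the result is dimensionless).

kg⁻¹·m²·s²·A·mol²

T = Wb/m² (flux density = flux per area),
    = kg·s⁻²·A⁻¹.
So T⁻¹ = kg⁻¹·s²·A.
Combining: mol²·T⁻¹·m² = mol² · (kg⁻¹·s²·A) · m² = kg⁻¹·m²·s²·A·mol².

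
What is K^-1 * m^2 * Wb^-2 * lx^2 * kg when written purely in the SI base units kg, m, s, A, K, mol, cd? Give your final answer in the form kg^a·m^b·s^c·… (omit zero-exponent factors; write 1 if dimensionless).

kg⁻¹·m⁻⁶·s⁴·A²·K⁻¹·cd²

Wb = kg·m²·s⁻²·A⁻¹.
So Wb⁻² = kg⁻²·m⁻⁴·s⁴·A².
lx = m⁻²·cd.
So lx² = m⁻⁴·cd².
Combining: K⁻¹·m²·Wb⁻²·lx²·kg = K⁻¹ · m² · (kg⁻²·m⁻⁴·s⁴·A²) · (m⁻⁴·cd²) · kg = kg⁻¹·m⁻⁶·s⁴·A²·K⁻¹·cd².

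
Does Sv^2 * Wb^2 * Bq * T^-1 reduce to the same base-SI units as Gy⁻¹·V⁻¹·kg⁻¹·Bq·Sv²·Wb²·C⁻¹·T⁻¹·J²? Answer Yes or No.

Yes

Left side:
  Sv = m²·s⁻².
  So Sv² = m⁴·s⁻⁴.
  Wb = kg·m²·s⁻²·A⁻¹.
  So Wb² = kg²·m⁴·s⁻⁴·A⁻².
  Bq = s⁻¹.
  T = kg·s⁻²·A⁻¹.
  So T⁻¹ = kg⁻¹·s²·A.
  Combining: Sv²·Wb²·Bq·T⁻¹ = (m⁴·s⁻⁴) · (kg²·m⁴·s⁻⁴·A⁻²) · s⁻¹ · (kg⁻¹·s²·A) = kg·m⁸·s⁻⁷·A⁻¹.
Right side:
  Gy = J/kg (absorbed dose = energy per mass),
      = m²·s⁻².
  So Gy⁻¹ = m⁻²·s².
  V = W/A (potential = power per current),
      = kg·m²·s⁻³·A⁻¹.
  So V⁻¹ = kg⁻¹·m⁻²·s³·A.
  Bq = 1/s = s⁻¹ (activity is decays per second).
  Sv = J/kg (equivalent dose = energy per mass),
      = m²·s⁻².
  So Sv² = m⁴·s⁻⁴.
  Wb = V·s (flux: a volt is a weber per second),
      = kg·m²·s⁻²·A⁻¹.
  So Wb² = kg²·m⁴·s⁻⁴·A⁻².
  C = A·s = s·A (charge = current × time).
  So C⁻¹ = s⁻¹·A⁻¹.
  T = Wb/m² (flux density = flux per area),
      = kg·s⁻²·A⁻¹.
  So T⁻¹ = kg⁻¹·s²·A.
  J = N·m (work = force × distance),
      = kg·m²·s⁻².
  So J² = kg²·m⁴·s⁻⁴.
  Combining: Gy⁻¹·V⁻¹·kg⁻¹·Bq·Sv²·Wb²·C⁻¹·T⁻¹·J² = (m⁻²·s²) · (kg⁻¹·m⁻²·s³·A) · kg⁻¹ · s⁻¹ · (m⁴·s⁻⁴) · (kg²·m⁴·s⁻⁴·A⁻²) · (s⁻¹·A⁻¹) · (kg⁻¹·s²·A) · (kg²·m⁴·s⁻⁴) = kg·m⁸·s⁻⁷·A⁻¹.
Both reduce to kg·m⁸·s⁻⁷·A⁻¹.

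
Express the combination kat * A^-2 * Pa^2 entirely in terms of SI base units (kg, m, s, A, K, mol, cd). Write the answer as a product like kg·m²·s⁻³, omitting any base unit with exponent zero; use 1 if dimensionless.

kat = s⁻¹·mol.
Pa = kg·m⁻¹·s⁻².
So Pa² = kg²·m⁻²·s⁻⁴.
Combining: kat·A⁻²·Pa² = (s⁻¹·mol) · A⁻² · (kg²·m⁻²·s⁻⁴) = kg²·m⁻²·s⁻⁵·A⁻²·mol.

kg²·m⁻²·s⁻⁵·A⁻²·mol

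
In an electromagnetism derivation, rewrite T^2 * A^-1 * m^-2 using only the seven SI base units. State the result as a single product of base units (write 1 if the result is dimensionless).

T = Wb/m² (flux density = flux per area),
    = kg·s⁻²·A⁻¹.
So T² = kg²·s⁻⁴·A⁻².
Combining: T²·A⁻¹·m⁻² = (kg²·s⁻⁴·A⁻²) · A⁻¹ · m⁻² = kg²·m⁻²·s⁻⁴·A⁻³.

kg²·m⁻²·s⁻⁴·A⁻³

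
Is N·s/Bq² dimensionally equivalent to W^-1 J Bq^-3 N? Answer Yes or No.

Left side:
  Bq = s⁻¹.
  So Bq⁻² = s².
  N = kg·m·s⁻².
  Combining: Bq⁻²·N·s = s² · (kg·m·s⁻²) · s = kg·m·s.
Right side:
  W = J/s (power = energy per time),
      = kg·m²·s⁻³.
  So W⁻¹ = kg⁻¹·m⁻²·s³.
  J = N·m (work = force × distance),
      = kg·m²·s⁻².
  Bq = 1/s = s⁻¹ (activity is decays per second).
  So Bq⁻³ = s³.
  N = kg·m/s² = kg·m·s⁻² (force = mass × acceleration).
  Combining: W⁻¹·J·Bq⁻³·N = (kg⁻¹·m⁻²·s³) · (kg·m²·s⁻²) · s³ · (kg·m·s⁻²) = kg·m·s².
Left is kg·m·s; right is kg·m·s² — different.

No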